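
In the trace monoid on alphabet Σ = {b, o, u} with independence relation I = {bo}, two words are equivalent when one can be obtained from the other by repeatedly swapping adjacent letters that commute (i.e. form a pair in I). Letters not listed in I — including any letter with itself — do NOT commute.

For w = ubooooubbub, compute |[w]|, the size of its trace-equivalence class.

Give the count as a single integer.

5

piece 0:u — minimal
piece 1:b rests on {0:u}
piece 2:o rests on {0:u}
piece 3:o rests on {2:o}
piece 4:o rests on {3:o}
piece 5:o rests on {4:o}
piece 6:u rests on {1:b, 5:o}
piece 7:b rests on {6:u}
piece 8:b rests on {7:b}
piece 9:u rests on {8:b}
piece 10:b rests on {9:u}
minimal pieces: {0:u}
ways to finish when only these pieces remain (= sum over removing one remaining piece with nothing left below it):
  1 left: {10}→1
  2 left: {9,10}→1
  3 left: {8,9,10}→1
  4 left: {7,8,9,10}→1
  5 left: {6,7,8,9,10}→1
  6 left: {1,6,7,8,9,10}→1  {5,6,7,8,9,10}→1
  7 left: {1,5,6,7,8,9,10}→2  {4,5,6,7,8,9,10}→1
  8 left: {1,4,5,6,7,8,9,10}→3  {3,4,5,6,7,8,9,10}→1
  9 left: {1,3,4,5,6,7,8,9,10}→4  {2,3,4,5,6,7,8,9,10}→1
  placing 0:u first → 5 extensions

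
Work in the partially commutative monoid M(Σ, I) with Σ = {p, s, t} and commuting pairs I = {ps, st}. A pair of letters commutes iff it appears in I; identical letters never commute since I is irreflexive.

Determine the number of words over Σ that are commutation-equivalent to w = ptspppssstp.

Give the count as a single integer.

330

piece 0:p — minimal
piece 1:t rests on {0:p}
piece 2:s — minimal
piece 3:p rests on {1:t}
piece 4:p rests on {3:p}
piece 5:p rests on {4:p}
piece 6:s rests on {2:s}
piece 7:s rests on {6:s}
piece 8:s rests on {7:s}
piece 9:t rests on {5:p}
piece 10:p rests on {9:t}
minimal pieces: {0:p, 2:s}
ways to finish when only these pieces remain (= sum over removing one remaining piece with nothing left below it):
  1 left: {8}→1  {10}→1
  2 left: {7,8}→1  {8,10}→2  {9,10}→1
  3 left: {5,9,10}→1  {6,7,8}→1  {7,8,10}→3  {8,9,10}→3
  4 left: {2,6,7,8}→1  {4,5,9,10}→1  {5,8,9,10}→4  {6,7,8,10}→4  {7,8,9,10}→6
  5 left: {2,6,7,8,10}→5  {3,4,5,9,10}→1  {4,5,8,9,10}→5  {5,7,8,9,10}→10  {6,7,8,9,10}→10
  6 left: {1,3,4,5,9,10}→1  {2,6,7,8,9,10}→15  {3,4,5,8,9,10}→6  {4,5,7,8,9,10}→15  {5,6,7,8,9,10}→20
  7 left: {0,1,3,4,5,9,10}→1  {1,3,4,5,8,9,10}→7  {2,5,6,7,8,9,10}→35  {3,4,5,7,8,9,10}→21  {4,5,6,7,8,9,10}→35
  8 left: {0,1,3,4,5,8,9,10}→8  {1,3,4,5,7,8,9,10}→28  {2,4,5,6,7,8,9,10}→70  {3,4,5,6,7,8,9,10}→56
  9 left: {0,1,3,4,5,7,8,9,10}→36  {1,3,4,5,6,7,8,9,10}→84  {2,3,4,5,6,7,8,9,10}→126
  placing 0:p first → 210 extensions
  placing 2:s first → 120 extensions
total linear extensions = 330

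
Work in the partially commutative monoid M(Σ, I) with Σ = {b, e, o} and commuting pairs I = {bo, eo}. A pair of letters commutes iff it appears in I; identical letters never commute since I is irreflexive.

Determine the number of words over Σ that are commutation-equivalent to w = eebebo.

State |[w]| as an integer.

0(e) covers ∅
1(e) covers 0:e
2(b) covers 1:e
3(e) covers 2:b
4(b) covers 3:e
5(o) covers ∅
floor of heap: 0:e, 5:o
completions by unplaced set U, small U first (add the entries for U minus each lowest piece of U):
  |U|=1: {4}:1  {5}:1
  |U|=2: {3,4}:1  {4,5}:2
  |U|=3: {2,3,4}:1  {3,4,5}:3
  |U|=4: {1,2,3,4}:1  {2,3,4,5}:4
  start at 0(e): 5
  start at 5(o): 1
sum over floor = 6

6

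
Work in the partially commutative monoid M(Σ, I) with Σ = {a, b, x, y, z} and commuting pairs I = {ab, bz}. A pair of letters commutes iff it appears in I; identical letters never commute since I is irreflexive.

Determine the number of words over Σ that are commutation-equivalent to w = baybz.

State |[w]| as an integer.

4

piece 0:b — minimal
piece 1:a — minimal
piece 2:y rests on {0:b, 1:a}
piece 3:b rests on {2:y}
piece 4:z rests on {2:y}
minimal pieces: {0:b, 1:a}
ways to finish when only these pieces remain (= sum over removing one remaining piece with nothing left below it):
  1 left: {3}→1  {4}→1
  2 left: {3,4}→2
  3 left: {2,3,4}→2
  placing 0:b first → 2 extensions
  placing 1:a first → 2 extensions
total linear extensions = 4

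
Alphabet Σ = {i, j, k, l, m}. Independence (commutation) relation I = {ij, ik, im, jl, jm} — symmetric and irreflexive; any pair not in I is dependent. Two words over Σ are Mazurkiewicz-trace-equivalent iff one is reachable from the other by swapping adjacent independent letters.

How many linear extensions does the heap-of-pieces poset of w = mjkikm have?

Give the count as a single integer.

piece 0:m — minimal
piece 1:j — minimal
piece 2:k rests on {0:m, 1:j}
piece 3:i — minimal
piece 4:k rests on {2:k}
piece 5:m rests on {4:k}
minimal pieces: {0:m, 1:j, 3:i}
ways to finish when only these pieces remain (= sum over removing one remaining piece with nothing left below it):
  1 left: {3}→1  {5}→1
  2 left: {3,5}→2  {4,5}→1
  3 left: {2,4,5}→1  {3,4,5}→3
  4 left: {0,2,4,5}→1  {1,2,4,5}→1  {2,3,4,5}→4
  placing 0:m first → 5 extensions
  placing 1:j first → 5 extensions
  placing 3:i first → 2 extensions
total linear extensions = 12

12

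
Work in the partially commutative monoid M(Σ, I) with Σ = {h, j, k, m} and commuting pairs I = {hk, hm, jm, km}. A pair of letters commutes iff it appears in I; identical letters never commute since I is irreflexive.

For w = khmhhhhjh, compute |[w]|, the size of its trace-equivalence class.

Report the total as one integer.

54

drop 0:k onto floor
drop 1:h onto floor
drop 2:m onto floor
drop 3:h onto {1:h}
drop 4:h onto {3:h}
drop 5:h onto {4:h}
drop 6:h onto {5:h}
drop 7:j onto {0:k, 6:h}
drop 8:h onto {7:j}
ground layer = {0:k, 1:h, 2:m}
drop-orders for the pieces not yet dropped (sum over which currently-grounded one goes next):
  1 to go: {2} 1  {8} 1
  2 to go: {2,8} 2  {7,8} 1
  3 to go: {0,7,8} 1  {2,7,8} 3  {6,7,8} 1
  4 to go: {0,2,7,8} 4  {0,6,7,8} 2  {2,6,7,8} 4  {5,6,7,8} 1
  5 to go: {0,2,6,7,8} 10  {0,5,6,7,8} 3  {2,5,6,7,8} 5  {4,5,6,7,8} 1
  6 to go: {0,2,5,6,7,8} 18  {0,4,5,6,7,8} 4  {2,4,5,6,7,8} 6  {3,4,5,6,7,8} 1
  7 to go: {0,2,4,5,6,7,8} 28  {0,3,4,5,6,7,8} 5  {1,3,4,5,6,7,8} 1  {2,3,4,5,6,7,8} 7
  if 0:k drops first: 8 orders
  if 1:h drops first: 40 orders
  if 2:m drops first: 6 orders
heap linearizations: 54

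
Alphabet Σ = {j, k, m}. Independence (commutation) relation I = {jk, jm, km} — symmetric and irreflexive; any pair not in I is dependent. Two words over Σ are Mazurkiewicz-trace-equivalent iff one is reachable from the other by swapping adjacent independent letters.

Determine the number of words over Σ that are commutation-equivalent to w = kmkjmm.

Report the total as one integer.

60

piece 0:k — minimal
piece 1:m — minimal
piece 2:k rests on {0:k}
piece 3:j — minimal
piece 4:m rests on {1:m}
piece 5:m rests on {4:m}
minimal pieces: {0:k, 1:m, 3:j}
ways to finish when only these pieces remain (= sum over removing one remaining piece with nothing left below it):
  1 left: {2}→1  {3}→1  {5}→1
  2 left: {0,2}→1  {2,3}→2  {2,5}→2  {3,5}→2  {4,5}→1
  3 left: {0,2,3}→3  {0,2,5}→3  {1,4,5}→1  {2,3,5}→6  {2,4,5}→3  {3,4,5}→3
  4 left: {0,2,3,5}→12  {0,2,4,5}→6  {1,2,4,5}→4  {1,3,4,5}→4  {2,3,4,5}→12
  placing 0:k first → 20 extensions
  placing 1:m first → 30 extensions
  placing 3:j first → 10 extensions
total linear extensions = 60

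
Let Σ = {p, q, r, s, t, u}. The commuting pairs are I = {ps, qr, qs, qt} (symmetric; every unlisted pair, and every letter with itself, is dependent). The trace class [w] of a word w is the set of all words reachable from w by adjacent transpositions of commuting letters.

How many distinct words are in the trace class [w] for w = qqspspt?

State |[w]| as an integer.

piece 0:q — minimal
piece 1:q rests on {0:q}
piece 2:s — minimal
piece 3:p rests on {1:q}
piece 4:s rests on {2:s}
piece 5:p rests on {3:p}
piece 6:t rests on {4:s, 5:p}
minimal pieces: {0:q, 2:s}
ways to finish when only these pieces remain (= sum over removing one remaining piece with nothing left below it):
  1 left: {6}→1
  2 left: {4,6}→1  {5,6}→1
  3 left: {2,4,6}→1  {3,5,6}→1  {4,5,6}→2
  4 left: {1,3,5,6}→1  {2,4,5,6}→3  {3,4,5,6}→3
  5 left: {0,1,3,5,6}→1  {1,3,4,5,6}→4  {2,3,4,5,6}→6
  placing 0:q first → 10 extensions
  placing 2:s first → 5 extensions
total linear extensions = 15

15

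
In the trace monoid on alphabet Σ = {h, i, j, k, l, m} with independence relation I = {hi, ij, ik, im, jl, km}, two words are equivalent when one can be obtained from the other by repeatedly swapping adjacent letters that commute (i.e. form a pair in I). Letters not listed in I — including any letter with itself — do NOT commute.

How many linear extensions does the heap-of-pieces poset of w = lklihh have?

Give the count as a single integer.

piece 0:l — minimal
piece 1:k rests on {0:l}
piece 2:l rests on {1:k}
piece 3:i rests on {2:l}
piece 4:h rests on {2:l}
piece 5:h rests on {4:h}
minimal pieces: {0:l}
ways to finish when only these pieces remain (= sum over removing one remaining piece with nothing left below it):
  1 left: {3}→1  {5}→1
  2 left: {3,5}→2  {4,5}→1
  3 left: {3,4,5}→3
  4 left: {2,3,4,5}→3
  placing 0:l first → 3 extensions

3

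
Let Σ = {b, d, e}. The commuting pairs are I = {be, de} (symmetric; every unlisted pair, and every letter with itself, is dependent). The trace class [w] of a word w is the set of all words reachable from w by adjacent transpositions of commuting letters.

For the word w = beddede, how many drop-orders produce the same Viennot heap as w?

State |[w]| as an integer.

35

0(b) covers ∅
1(e) covers ∅
2(d) covers 0:b
3(d) covers 2:d
4(e) covers 1:e
5(d) covers 3:d
6(e) covers 4:e
floor of heap: 0:b, 1:e
completions by unplaced set U, small U first (add the entries for U minus each lowest piece of U):
  |U|=1: {5}:1  {6}:1
  |U|=2: {3,5}:1  {4,6}:1  {5,6}:2
  |U|=3: {1,4,6}:1  {2,3,5}:1  {3,5,6}:3  {4,5,6}:3
  |U|=4: {0,2,3,5}:1  {1,4,5,6}:4  {2,3,5,6}:4  {3,4,5,6}:6
  |U|=5: {0,2,3,5,6}:5  {1,3,4,5,6}:10  {2,3,4,5,6}:10
  start at 0(b): 20
  start at 1(e): 15
sum over floor = 35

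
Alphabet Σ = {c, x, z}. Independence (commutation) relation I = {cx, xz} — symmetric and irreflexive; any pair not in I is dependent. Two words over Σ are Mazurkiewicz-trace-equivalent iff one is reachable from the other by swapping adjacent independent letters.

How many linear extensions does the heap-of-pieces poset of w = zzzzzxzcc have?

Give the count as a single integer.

9

0(z) covers ∅
1(z) covers 0:z
2(z) covers 1:z
3(z) covers 2:z
4(z) covers 3:z
5(x) covers ∅
6(z) covers 4:z
7(c) covers 6:z
8(c) covers 7:c
floor of heap: 0:z, 5:x
completions by unplaced set U, small U first (add the entries for U minus each lowest piece of U):
  |U|=1: {5}:1  {8}:1
  |U|=2: {5,8}:2  {7,8}:1
  |U|=3: {5,7,8}:3  {6,7,8}:1
  |U|=4: {4,6,7,8}:1  {5,6,7,8}:4
  |U|=5: {3,4,6,7,8}:1  {4,5,6,7,8}:5
  |U|=6: {2,3,4,6,7,8}:1  {3,4,5,6,7,8}:6
  |U|=7: {1,2,3,4,6,7,8}:1  {2,3,4,5,6,7,8}:7
  start at 0(z): 8
  start at 5(x): 1
sum over floor = 9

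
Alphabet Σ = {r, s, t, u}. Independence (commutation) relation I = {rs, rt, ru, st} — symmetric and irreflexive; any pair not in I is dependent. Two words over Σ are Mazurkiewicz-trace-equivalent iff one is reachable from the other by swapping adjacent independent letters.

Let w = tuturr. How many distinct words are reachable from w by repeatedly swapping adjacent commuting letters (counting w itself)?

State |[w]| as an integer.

0(t) covers ∅
1(u) covers 0:t
2(t) covers 1:u
3(u) covers 2:t
4(r) covers ∅
5(r) covers 4:r
floor of heap: 0:t, 4:r
completions by unplaced set U, small U first (add the entries for U minus each lowest piece of U):
  |U|=1: {3}:1  {5}:1
  |U|=2: {2,3}:1  {3,5}:2  {4,5}:1
  |U|=3: {1,2,3}:1  {2,3,5}:3  {3,4,5}:3
  |U|=4: {0,1,2,3}:1  {1,2,3,5}:4  {2,3,4,5}:6
  start at 0(t): 10
  start at 4(r): 5
sum over floor = 15

15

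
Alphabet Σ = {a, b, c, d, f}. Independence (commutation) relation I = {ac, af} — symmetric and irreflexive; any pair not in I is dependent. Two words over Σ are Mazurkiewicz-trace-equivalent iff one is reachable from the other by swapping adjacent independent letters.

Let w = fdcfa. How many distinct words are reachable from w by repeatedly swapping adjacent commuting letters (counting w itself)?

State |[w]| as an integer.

3

piece 0:f — minimal
piece 1:d rests on {0:f}
piece 2:c rests on {1:d}
piece 3:f rests on {2:c}
piece 4:a rests on {1:d}
minimal pieces: {0:f}
ways to finish when only these pieces remain (= sum over removing one remaining piece with nothing left below it):
  1 left: {3}→1  {4}→1
  2 left: {2,3}→1  {3,4}→2
  3 left: {2,3,4}→3
  placing 0:f first → 3 extensions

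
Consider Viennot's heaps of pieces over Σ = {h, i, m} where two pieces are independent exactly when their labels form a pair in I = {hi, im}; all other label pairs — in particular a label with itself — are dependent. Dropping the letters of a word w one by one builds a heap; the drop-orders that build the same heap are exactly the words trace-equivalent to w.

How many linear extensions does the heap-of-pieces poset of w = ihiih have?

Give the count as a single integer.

piece 0:i — minimal
piece 1:h — minimal
piece 2:i rests on {0:i}
piece 3:i rests on {2:i}
piece 4:h rests on {1:h}
minimal pieces: {0:i, 1:h}
ways to finish when only these pieces remain (= sum over removing one remaining piece with nothing left below it):
  1 left: {3}→1  {4}→1
  2 left: {1,4}→1  {2,3}→1  {3,4}→2
  3 left: {0,2,3}→1  {1,3,4}→3  {2,3,4}→3
  placing 0:i first → 6 extensions
  placing 1:h first → 4 extensions
total linear extensions = 10

10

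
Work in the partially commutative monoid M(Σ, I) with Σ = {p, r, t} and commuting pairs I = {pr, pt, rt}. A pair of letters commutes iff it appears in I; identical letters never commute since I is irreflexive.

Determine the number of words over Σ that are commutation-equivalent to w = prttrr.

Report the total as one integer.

60

#0=p has no predecessor
#1=r has no predecessor
#2=t has no predecessor
#3=t depends on [2:t]
#4=r depends on [1:r]
#5=r depends on [4:r]
sources: [0:p, 1:r, 2:t]
N(rest) = Σ N(rest − s) over sources s of rest; N(one piece) = 1:
  size 1 → [0]=1  [3]=1  [5]=1
  size 2 → [0,3]=2  [0,5]=2  [2,3]=1  [3,5]=2  [4,5]=1
  size 3 → [0,2,3]=3  [0,3,5]=6  [0,4,5]=3  [1,4,5]=1  [2,3,5]=3  [3,4,5]=3
  size 4 → [0,1,4,5]=4  [0,2,3,5]=12  [0,3,4,5]=12  [1,3,4,5]=4  [2,3,4,5]=6
  first=0(p) contributes 10
  first=1(r) contributes 30
  first=2(t) contributes 20
|[w]| = 60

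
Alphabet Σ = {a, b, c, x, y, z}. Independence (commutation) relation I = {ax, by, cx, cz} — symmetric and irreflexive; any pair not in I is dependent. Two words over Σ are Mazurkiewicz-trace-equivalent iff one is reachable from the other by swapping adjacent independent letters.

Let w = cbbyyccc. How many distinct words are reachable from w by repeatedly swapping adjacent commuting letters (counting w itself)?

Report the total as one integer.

6

drop 0:c onto floor
drop 1:b onto {0:c}
drop 2:b onto {1:b}
drop 3:y onto {0:c}
drop 4:y onto {3:y}
drop 5:c onto {2:b, 4:y}
drop 6:c onto {5:c}
drop 7:c onto {6:c}
ground layer = {0:c}
drop-orders for the pieces not yet dropped (sum over which currently-grounded one goes next):
  1 to go: {7} 1
  2 to go: {6,7} 1
  3 to go: {5,6,7} 1
  4 to go: {2,5,6,7} 1  {4,5,6,7} 1
  5 to go: {1,2,5,6,7} 1  {2,4,5,6,7} 2  {3,4,5,6,7} 1
  6 to go: {1,2,4,5,6,7} 3  {2,3,4,5,6,7} 3
  if 0:c drops first: 6 orders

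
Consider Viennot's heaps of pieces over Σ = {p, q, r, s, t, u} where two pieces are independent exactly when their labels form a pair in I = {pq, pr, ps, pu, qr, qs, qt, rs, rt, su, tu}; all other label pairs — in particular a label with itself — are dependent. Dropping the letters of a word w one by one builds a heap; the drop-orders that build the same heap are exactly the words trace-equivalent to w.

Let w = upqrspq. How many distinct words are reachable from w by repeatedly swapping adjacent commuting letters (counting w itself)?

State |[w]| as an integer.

315

drop 0:u onto floor
drop 1:p onto floor
drop 2:q onto {0:u}
drop 3:r onto {0:u}
drop 4:s onto floor
drop 5:p onto {1:p}
drop 6:q onto {2:q}
ground layer = {0:u, 1:p, 4:s}
drop-orders for the pieces not yet dropped (sum over which currently-grounded one goes next):
  1 to go: {3} 1  {4} 1  {5} 1  {6} 1
  2 to go: {1,5} 1  {2,6} 1  {3,4} 2  {3,5} 2  {3,6} 2  {4,5} 2  {4,6} 2  {5,6} 2
  3 to go: {1,3,5} 3  {1,4,5} 3  {1,5,6} 3  {2,3,6} 3  {2,4,6} 3  {2,5,6} 3  {3,4,5} 6  {3,4,6} 6  {3,5,6} 6  {4,5,6} 6
  4 to go: {0,2,3,6} 3  {1,2,5,6} 6  {1,3,4,5} 12  {1,3,5,6} 12  {1,4,5,6} 12  {2,3,4,6} 12  {2,3,5,6} 12  {2,4,5,6} 12  {3,4,5,6} 24
  5 to go: {0,2,3,4,6} 15  {0,2,3,5,6} 15  {1,2,3,5,6} 30  {1,2,4,5,6} 30  {1,3,4,5,6} 60  {2,3,4,5,6} 60
  if 0:u drops first: 180 orders
  if 1:p drops first: 90 orders
  if 4:s drops first: 45 orders
heap linearizations: 315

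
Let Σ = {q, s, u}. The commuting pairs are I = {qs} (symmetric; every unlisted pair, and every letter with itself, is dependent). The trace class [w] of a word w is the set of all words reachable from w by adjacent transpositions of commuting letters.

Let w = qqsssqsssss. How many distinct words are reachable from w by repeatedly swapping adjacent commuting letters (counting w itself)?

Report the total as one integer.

piece 0:q — minimal
piece 1:q rests on {0:q}
piece 2:s — minimal
piece 3:s rests on {2:s}
piece 4:s rests on {3:s}
piece 5:q rests on {1:q}
piece 6:s rests on {4:s}
piece 7:s rests on {6:s}
piece 8:s rests on {7:s}
piece 9:s rests on {8:s}
piece 10:s rests on {9:s}
minimal pieces: {0:q, 2:s}
ways to finish when only these pieces remain (= sum over removing one remaining piece with nothing left below it):
  1 left: {5}→1  {10}→1
  2 left: {1,5}→1  {5,10}→2  {9,10}→1
  3 left: {0,1,5}→1  {1,5,10}→3  {5,9,10}→3  {8,9,10}→1
  4 left: {0,1,5,10}→4  {1,5,9,10}→6  {5,8,9,10}→4  {7,8,9,10}→1
  5 left: {0,1,5,9,10}→10  {1,5,8,9,10}→10  {5,7,8,9,10}→5  {6,7,8,9,10}→1
  6 left: {0,1,5,8,9,10}→20  {1,5,7,8,9,10}→15  {4,6,7,8,9,10}→1  {5,6,7,8,9,10}→6
  7 left: {0,1,5,7,8,9,10}→35  {1,5,6,7,8,9,10}→21  {3,4,6,7,8,9,10}→1  {4,5,6,7,8,9,10}→7
  8 left: {0,1,5,6,7,8,9,10}→56  {1,4,5,6,7,8,9,10}→28  {2,3,4,6,7,8,9,10}→1  {3,4,5,6,7,8,9,10}→8
  9 left: {0,1,4,5,6,7,8,9,10}→84  {1,3,4,5,6,7,8,9,10}→36  {2,3,4,5,6,7,8,9,10}→9
  placing 0:q first → 45 extensions
  placing 2:s first → 120 extensions
total linear extensions = 165

165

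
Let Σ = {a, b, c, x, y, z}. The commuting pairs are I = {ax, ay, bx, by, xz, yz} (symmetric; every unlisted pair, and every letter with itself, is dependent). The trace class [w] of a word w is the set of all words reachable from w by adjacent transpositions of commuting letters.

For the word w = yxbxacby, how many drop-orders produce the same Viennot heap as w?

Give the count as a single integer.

#0=y has no predecessor
#1=x depends on [0:y]
#2=b has no predecessor
#3=x depends on [1:x]
#4=a depends on [2:b]
#5=c depends on [3:x, 4:a]
#6=b depends on [5:c]
#7=y depends on [5:c]
sources: [0:y, 2:b]
N(rest) = Σ N(rest − s) over sources s of rest; N(one piece) = 1:
  size 1 → [6]=1  [7]=1
  size 2 → [6,7]=2
  size 3 → [5,6,7]=2
  size 4 → [3,5,6,7]=2  [4,5,6,7]=2
  size 5 → [1,3,5,6,7]=2  [2,4,5,6,7]=2  [3,4,5,6,7]=4
  size 6 → [0,1,3,5,6,7]=2  [1,3,4,5,6,7]=6  [2,3,4,5,6,7]=6
  first=0(y) contributes 12
  first=2(b) contributes 8
|[w]| = 20

20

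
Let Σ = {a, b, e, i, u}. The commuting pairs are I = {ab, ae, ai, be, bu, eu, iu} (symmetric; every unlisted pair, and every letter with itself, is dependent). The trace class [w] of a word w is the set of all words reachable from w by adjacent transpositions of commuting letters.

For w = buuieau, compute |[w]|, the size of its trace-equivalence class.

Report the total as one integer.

piece 0:b — minimal
piece 1:u — minimal
piece 2:u rests on {1:u}
piece 3:i rests on {0:b}
piece 4:e rests on {3:i}
piece 5:a rests on {2:u}
piece 6:u rests on {5:a}
minimal pieces: {0:b, 1:u}
ways to finish when only these pieces remain (= sum over removing one remaining piece with nothing left below it):
  1 left: {4}→1  {6}→1
  2 left: {3,4}→1  {4,6}→2  {5,6}→1
  3 left: {0,3,4}→1  {2,5,6}→1  {3,4,6}→3  {4,5,6}→3
  4 left: {0,3,4,6}→4  {1,2,5,6}→1  {2,4,5,6}→4  {3,4,5,6}→6
  5 left: {0,3,4,5,6}→10  {1,2,4,5,6}→5  {2,3,4,5,6}→10
  placing 0:b first → 15 extensions
  placing 1:u first → 20 extensions
total linear extensions = 35

35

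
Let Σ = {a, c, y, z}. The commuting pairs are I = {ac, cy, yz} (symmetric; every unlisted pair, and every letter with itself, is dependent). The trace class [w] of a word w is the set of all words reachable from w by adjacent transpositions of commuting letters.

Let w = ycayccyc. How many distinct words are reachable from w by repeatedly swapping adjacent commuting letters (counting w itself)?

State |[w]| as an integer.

70

0(y) covers ∅
1(c) covers ∅
2(a) covers 0:y
3(y) covers 2:a
4(c) covers 1:c
5(c) covers 4:c
6(y) covers 3:y
7(c) covers 5:c
floor of heap: 0:y, 1:c
completions by unplaced set U, small U first (add the entries for U minus each lowest piece of U):
  |U|=1: {6}:1  {7}:1
  |U|=2: {3,6}:1  {5,7}:1  {6,7}:2
  |U|=3: {2,3,6}:1  {3,6,7}:3  {4,5,7}:1  {5,6,7}:3
  |U|=4: {0,2,3,6}:1  {1,4,5,7}:1  {2,3,6,7}:4  {3,5,6,7}:6  {4,5,6,7}:4
  |U|=5: {0,2,3,6,7}:5  {1,4,5,6,7}:5  {2,3,5,6,7}:10  {3,4,5,6,7}:10
  |U|=6: {0,2,3,5,6,7}:15  {1,3,4,5,6,7}:15  {2,3,4,5,6,7}:20
  start at 0(y): 35
  start at 1(c): 35
sum over floor = 70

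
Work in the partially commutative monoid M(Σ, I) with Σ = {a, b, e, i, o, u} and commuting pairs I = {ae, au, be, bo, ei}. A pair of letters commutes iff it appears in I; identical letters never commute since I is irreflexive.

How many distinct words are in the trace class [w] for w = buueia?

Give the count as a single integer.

3

piece 0:b — minimal
piece 1:u rests on {0:b}
piece 2:u rests on {1:u}
piece 3:e rests on {2:u}
piece 4:i rests on {2:u}
piece 5:a rests on {4:i}
minimal pieces: {0:b}
ways to finish when only these pieces remain (= sum over removing one remaining piece with nothing left below it):
  1 left: {3}→1  {5}→1
  2 left: {3,5}→2  {4,5}→1
  3 left: {3,4,5}→3
  4 left: {2,3,4,5}→3
  placing 0:b first → 3 extensions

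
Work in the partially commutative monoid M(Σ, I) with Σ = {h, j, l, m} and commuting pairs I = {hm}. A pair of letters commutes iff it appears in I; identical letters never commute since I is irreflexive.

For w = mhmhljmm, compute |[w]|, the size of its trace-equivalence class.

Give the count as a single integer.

6

#0=m has no predecessor
#1=h has no predecessor
#2=m depends on [0:m]
#3=h depends on [1:h]
#4=l depends on [2:m, 3:h]
#5=j depends on [4:l]
#6=m depends on [5:j]
#7=m depends on [6:m]
sources: [0:m, 1:h]
N(rest) = Σ N(rest − s) over sources s of rest; N(one piece) = 1:
  size 1 → [7]=1
  size 2 → [6,7]=1
  size 3 → [5,6,7]=1
  size 4 → [4,5,6,7]=1
  size 5 → [2,4,5,6,7]=1  [3,4,5,6,7]=1
  size 6 → [0,2,4,5,6,7]=1  [1,3,4,5,6,7]=1  [2,3,4,5,6,7]=2
  first=0(m) contributes 3
  first=1(h) contributes 3
|[w]| = 6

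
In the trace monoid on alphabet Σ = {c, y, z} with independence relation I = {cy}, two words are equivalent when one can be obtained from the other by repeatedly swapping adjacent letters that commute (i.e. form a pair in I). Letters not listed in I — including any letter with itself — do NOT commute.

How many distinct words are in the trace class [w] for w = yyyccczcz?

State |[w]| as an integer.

20

piece 0:y — minimal
piece 1:y rests on {0:y}
piece 2:y rests on {1:y}
piece 3:c — minimal
piece 4:c rests on {3:c}
piece 5:c rests on {4:c}
piece 6:z rests on {2:y, 5:c}
piece 7:c rests on {6:z}
piece 8:z rests on {7:c}
minimal pieces: {0:y, 3:c}
ways to finish when only these pieces remain (= sum over removing one remaining piece with nothing left below it):
  1 left: {8}→1
  2 left: {7,8}→1
  3 left: {6,7,8}→1
  4 left: {2,6,7,8}→1  {5,6,7,8}→1
  5 left: {1,2,6,7,8}→1  {2,5,6,7,8}→2  {4,5,6,7,8}→1
  6 left: {0,1,2,6,7,8}→1  {1,2,5,6,7,8}→3  {2,4,5,6,7,8}→3  {3,4,5,6,7,8}→1
  7 left: {0,1,2,5,6,7,8}→4  {1,2,4,5,6,7,8}→6  {2,3,4,5,6,7,8}→4
  placing 0:y first → 10 extensions
  placing 3:c first → 10 extensions
total linear extensions = 20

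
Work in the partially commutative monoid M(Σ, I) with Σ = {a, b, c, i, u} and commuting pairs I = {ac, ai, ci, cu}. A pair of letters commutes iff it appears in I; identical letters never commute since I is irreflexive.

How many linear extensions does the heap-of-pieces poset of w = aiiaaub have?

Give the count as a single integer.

10

0(a) covers ∅
1(i) covers ∅
2(i) covers 1:i
3(a) covers 0:a
4(a) covers 3:a
5(u) covers 2:i, 4:a
6(b) covers 5:u
floor of heap: 0:a, 1:i
completions by unplaced set U, small U first (add the entries for U minus each lowest piece of U):
  |U|=1: {6}:1
  |U|=2: {5,6}:1
  |U|=3: {2,5,6}:1  {4,5,6}:1
  |U|=4: {1,2,5,6}:1  {2,4,5,6}:2  {3,4,5,6}:1
  |U|=5: {0,3,4,5,6}:1  {1,2,4,5,6}:3  {2,3,4,5,6}:3
  start at 0(a): 6
  start at 1(i): 4
sum over floor = 10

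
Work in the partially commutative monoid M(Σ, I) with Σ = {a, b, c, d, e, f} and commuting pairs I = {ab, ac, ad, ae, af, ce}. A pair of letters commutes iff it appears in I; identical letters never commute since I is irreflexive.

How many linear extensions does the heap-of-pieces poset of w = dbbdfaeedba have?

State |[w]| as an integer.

#0=d has no predecessor
#1=b depends on [0:d]
#2=b depends on [1:b]
#3=d depends on [2:b]
#4=f depends on [3:d]
#5=a has no predecessor
#6=e depends on [4:f]
#7=e depends on [6:e]
#8=d depends on [7:e]
#9=b depends on [8:d]
#10=a depends on [5:a]
sources: [0:d, 5:a]
N(rest) = Σ N(rest − s) over sources s of rest; N(one piece) = 1:
  size 1 → [9]=1  [10]=1
  size 2 → [5,10]=1  [8,9]=1  [9,10]=2
  size 3 → [5,9,10]=3  [7,8,9]=1  [8,9,10]=3
  size 4 → [5,8,9,10]=6  [6,7,8,9]=1  [7,8,9,10]=4
  size 5 → [4,6,7,8,9]=1  [5,7,8,9,10]=10  [6,7,8,9,10]=5
  size 6 → [3,4,6,7,8,9]=1  [4,6,7,8,9,10]=6  [5,6,7,8,9,10]=15
  size 7 → [2,3,4,6,7,8,9]=1  [3,4,6,7,8,9,10]=7  [4,5,6,7,8,9,10]=21
  size 8 → [1,2,3,4,6,7,8,9]=1  [2,3,4,6,7,8,9,10]=8  [3,4,5,6,7,8,9,10]=28
  size 9 → [0,1,2,3,4,6,7,8,9]=1  [1,2,3,4,6,7,8,9,10]=9  [2,3,4,5,6,7,8,9,10]=36
  first=0(d) contributes 45
  first=5(a) contributes 10
|[w]| = 55

55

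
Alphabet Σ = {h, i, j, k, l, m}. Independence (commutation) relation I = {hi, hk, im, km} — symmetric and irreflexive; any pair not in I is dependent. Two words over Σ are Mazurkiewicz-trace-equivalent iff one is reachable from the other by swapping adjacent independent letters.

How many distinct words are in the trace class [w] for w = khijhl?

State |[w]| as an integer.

3

#0=k has no predecessor
#1=h has no predecessor
#2=i depends on [0:k]
#3=j depends on [1:h, 2:i]
#4=h depends on [3:j]
#5=l depends on [4:h]
sources: [0:k, 1:h]
N(rest) = Σ N(rest − s) over sources s of rest; N(one piece) = 1:
  size 1 → [5]=1
  size 2 → [4,5]=1
  size 3 → [3,4,5]=1
  size 4 → [1,3,4,5]=1  [2,3,4,5]=1
  first=0(k) contributes 2
  first=1(h) contributes 1
|[w]| = 3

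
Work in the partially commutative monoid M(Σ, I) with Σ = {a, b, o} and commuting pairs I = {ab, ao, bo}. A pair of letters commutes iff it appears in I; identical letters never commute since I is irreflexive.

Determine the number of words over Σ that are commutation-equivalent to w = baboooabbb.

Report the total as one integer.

#0=b has no predecessor
#1=a has no predecessor
#2=b depends on [0:b]
#3=o has no predecessor
#4=o depends on [3:o]
#5=o depends on [4:o]
#6=a depends on [1:a]
#7=b depends on [2:b]
#8=b depends on [7:b]
#9=b depends on [8:b]
sources: [0:b, 1:a, 3:o]
N(rest) = Σ N(rest − s) over sources s of rest; N(one piece) = 1:
  size 1 → [5]=1  [6]=1  [9]=1
  size 2 → [1,6]=1  [4,5]=1  [5,6]=2  [5,9]=2  [6,9]=2  [8,9]=1
  size 3 → [1,5,6]=3  [1,6,9]=3  [3,4,5]=1  [4,5,6]=3  [4,5,9]=3  [5,6,9]=6  [5,8,9]=3  [6,8,9]=3  [7,8,9]=1
  size 4 → [1,4,5,6]=6  [1,5,6,9]=12  [1,6,8,9]=6  [2,7,8,9]=1  [3,4,5,6]=4  [3,4,5,9]=4  [4,5,6,9]=12  [4,5,8,9]=6  [5,6,8,9]=12  [5,7,8,9]=4  [6,7,8,9]=4
  size 5 → [0,2,7,8,9]=1  [1,3,4,5,6]=10  [1,4,5,6,9]=30  [1,5,6,8,9]=30  [1,6,7,8,9]=10  [2,5,7,8,9]=5  [2,6,7,8,9]=5  [3,4,5,6,9]=20  [3,4,5,8,9]=10  [4,5,6,8,9]=30  [4,5,7,8,9]=10  [5,6,7,8,9]=20
  size 6 → [0,2,5,7,8,9]=6  [0,2,6,7,8,9]=6  [1,2,6,7,8,9]=15  [1,3,4,5,6,9]=60  [1,4,5,6,8,9]=90  [1,5,6,7,8,9]=60  [2,4,5,7,8,9]=15  [2,5,6,7,8,9]=30  [3,4,5,6,8,9]=60  [3,4,5,7,8,9]=20  [4,5,6,7,8,9]=60
  size 7 → [0,1,2,6,7,8,9]=21  [0,2,4,5,7,8,9]=21  [0,2,5,6,7,8,9]=42  [1,2,5,6,7,8,9]=105  [1,3,4,5,6,8,9]=210  [1,4,5,6,7,8,9]=210  [2,3,4,5,7,8,9]=35  [2,4,5,6,7,8,9]=105  [3,4,5,6,7,8,9]=140
  size 8 → [0,1,2,5,6,7,8,9]=168  [0,2,3,4,5,7,8,9]=56  [0,2,4,5,6,7,8,9]=168  [1,2,4,5,6,7,8,9]=420  [1,3,4,5,6,7,8,9]=560  [2,3,4,5,6,7,8,9]=280
  first=0(b) contributes 1260
  first=1(a) contributes 504
  first=3(o) contributes 756
|[w]| = 2520

2520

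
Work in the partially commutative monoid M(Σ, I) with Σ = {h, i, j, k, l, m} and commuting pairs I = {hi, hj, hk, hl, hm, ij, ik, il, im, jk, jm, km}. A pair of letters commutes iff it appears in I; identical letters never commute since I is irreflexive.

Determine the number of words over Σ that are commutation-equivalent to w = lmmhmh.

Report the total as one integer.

0(l) covers ∅
1(m) covers 0:l
2(m) covers 1:m
3(h) covers ∅
4(m) covers 2:m
5(h) covers 3:h
floor of heap: 0:l, 3:h
completions by unplaced set U, small U first (add the entries for U minus each lowest piece of U):
  |U|=1: {4}:1  {5}:1
  |U|=2: {2,4}:1  {3,5}:1  {4,5}:2
  |U|=3: {1,2,4}:1  {2,4,5}:3  {3,4,5}:3
  |U|=4: {0,1,2,4}:1  {1,2,4,5}:4  {2,3,4,5}:6
  start at 0(l): 10
  start at 3(h): 5
sum over floor = 15

15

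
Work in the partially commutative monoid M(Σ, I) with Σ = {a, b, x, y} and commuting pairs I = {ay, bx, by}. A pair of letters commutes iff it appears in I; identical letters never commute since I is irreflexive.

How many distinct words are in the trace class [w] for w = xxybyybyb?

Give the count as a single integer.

84

piece 0:x — minimal
piece 1:x rests on {0:x}
piece 2:y rests on {1:x}
piece 3:b — minimal
piece 4:y rests on {2:y}
piece 5:y rests on {4:y}
piece 6:b rests on {3:b}
piece 7:y rests on {5:y}
piece 8:b rests on {6:b}
minimal pieces: {0:x, 3:b}
ways to finish when only these pieces remain (= sum over removing one remaining piece with nothing left below it):
  1 left: {7}→1  {8}→1
  2 left: {5,7}→1  {6,8}→1  {7,8}→2
  3 left: {3,6,8}→1  {4,5,7}→1  {5,7,8}→3  {6,7,8}→3
  4 left: {2,4,5,7}→1  {3,6,7,8}→4  {4,5,7,8}→4  {5,6,7,8}→6
  5 left: {1,2,4,5,7}→1  {2,4,5,7,8}→5  {3,5,6,7,8}→10  {4,5,6,7,8}→10
  6 left: {0,1,2,4,5,7}→1  {1,2,4,5,7,8}→6  {2,4,5,6,7,8}→15  {3,4,5,6,7,8}→20
  7 left: {0,1,2,4,5,7,8}→7  {1,2,4,5,6,7,8}→21  {2,3,4,5,6,7,8}→35
  placing 0:x first → 56 extensions
  placing 3:b first → 28 extensions
total linear extensions = 84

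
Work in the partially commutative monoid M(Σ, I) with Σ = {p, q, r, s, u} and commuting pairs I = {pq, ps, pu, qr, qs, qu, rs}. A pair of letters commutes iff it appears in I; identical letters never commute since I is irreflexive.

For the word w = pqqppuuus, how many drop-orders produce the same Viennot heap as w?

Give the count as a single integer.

0(p) covers ∅
1(q) covers ∅
2(q) covers 1:q
3(p) covers 0:p
4(p) covers 3:p
5(u) covers ∅
6(u) covers 5:u
7(u) covers 6:u
8(s) covers 7:u
floor of heap: 0:p, 1:q, 5:u
completions by unplaced set U, small U first (add the entries for U minus each lowest piece of U):
  |U|=1: {2}:1  {4}:1  {8}:1
  |U|=2: {1,2}:1  {2,4}:2  {2,8}:2  {3,4}:1  {4,8}:2  {7,8}:1
  |U|=3: {0,3,4}:1  {1,2,4}:3  {1,2,8}:3  {2,3,4}:3  {2,4,8}:6  {2,7,8}:3  {3,4,8}:3  {4,7,8}:3  {6,7,8}:1
  |U|=4: {0,2,3,4}:4  {0,3,4,8}:4  {1,2,3,4}:6  {1,2,4,8}:12  {1,2,7,8}:6  {2,3,4,8}:12  {2,4,7,8}:12  {2,6,7,8}:4  {3,4,7,8}:6  {4,6,7,8}:4  {5,6,7,8}:1
  |U|=5: {0,1,2,3,4}:10  {0,2,3,4,8}:20  {0,3,4,7,8}:10  {1,2,3,4,8}:30  {1,2,4,7,8}:30  {1,2,6,7,8}:10  {2,3,4,7,8}:30  {2,4,6,7,8}:20  {2,5,6,7,8}:5  {3,4,6,7,8}:10  {4,5,6,7,8}:5
  |U|=6: {0,1,2,3,4,8}:60  {0,2,3,4,7,8}:60  {0,3,4,6,7,8}:20  {1,2,3,4,7,8}:90  {1,2,4,6,7,8}:60  {1,2,5,6,7,8}:15  {2,3,4,6,7,8}:60  {2,4,5,6,7,8}:30  {3,4,5,6,7,8}:15
  |U|=7: {0,1,2,3,4,7,8}:210  {0,2,3,4,6,7,8}:140  {0,3,4,5,6,7,8}:35  {1,2,3,4,6,7,8}:210  {1,2,4,5,6,7,8}:105  {2,3,4,5,6,7,8}:105
  start at 0(p): 420
  start at 1(q): 280
  start at 5(u): 560
sum over floor = 1260

1260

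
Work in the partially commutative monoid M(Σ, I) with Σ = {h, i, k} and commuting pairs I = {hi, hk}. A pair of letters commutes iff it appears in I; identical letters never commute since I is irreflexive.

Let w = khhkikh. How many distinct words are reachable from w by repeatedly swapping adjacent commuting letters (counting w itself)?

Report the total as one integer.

35

0(k) covers ∅
1(h) covers ∅
2(h) covers 1:h
3(k) covers 0:k
4(i) covers 3:k
5(k) covers 4:i
6(h) covers 2:h
floor of heap: 0:k, 1:h
completions by unplaced set U, small U first (add the entries for U minus each lowest piece of U):
  |U|=1: {5}:1  {6}:1
  |U|=2: {2,6}:1  {4,5}:1  {5,6}:2
  |U|=3: {1,2,6}:1  {2,5,6}:3  {3,4,5}:1  {4,5,6}:3
  |U|=4: {0,3,4,5}:1  {1,2,5,6}:4  {2,4,5,6}:6  {3,4,5,6}:4
  |U|=5: {0,3,4,5,6}:5  {1,2,4,5,6}:10  {2,3,4,5,6}:10
  start at 0(k): 20
  start at 1(h): 15
sum over floor = 35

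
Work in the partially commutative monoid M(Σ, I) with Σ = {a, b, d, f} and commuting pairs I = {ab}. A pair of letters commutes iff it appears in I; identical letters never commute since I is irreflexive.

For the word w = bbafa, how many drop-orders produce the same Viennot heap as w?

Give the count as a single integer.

3

#0=b has no predecessor
#1=b depends on [0:b]
#2=a has no predecessor
#3=f depends on [1:b, 2:a]
#4=a depends on [3:f]
sources: [0:b, 2:a]
N(rest) = Σ N(rest − s) over sources s of rest; N(one piece) = 1:
  size 1 → [4]=1
  size 2 → [3,4]=1
  size 3 → [1,3,4]=1  [2,3,4]=1
  first=0(b) contributes 2
  first=2(a) contributes 1
|[w]| = 3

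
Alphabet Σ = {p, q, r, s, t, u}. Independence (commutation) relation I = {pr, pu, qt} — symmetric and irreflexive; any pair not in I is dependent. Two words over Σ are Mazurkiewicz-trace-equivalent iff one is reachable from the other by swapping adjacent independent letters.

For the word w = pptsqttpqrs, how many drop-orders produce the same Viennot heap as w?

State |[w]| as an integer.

piece 0:p — minimal
piece 1:p rests on {0:p}
piece 2:t rests on {1:p}
piece 3:s rests on {2:t}
piece 4:q rests on {3:s}
piece 5:t rests on {3:s}
piece 6:t rests on {5:t}
piece 7:p rests on {4:q, 6:t}
piece 8:q rests on {7:p}
piece 9:r rests on {8:q}
piece 10:s rests on {9:r}
minimal pieces: {0:p}
ways to finish when only these pieces remain (= sum over removing one remaining piece with nothing left below it):
  1 left: {10}→1
  2 left: {9,10}→1
  3 left: {8,9,10}→1
  4 left: {7,8,9,10}→1
  5 left: {4,7,8,9,10}→1  {6,7,8,9,10}→1
  6 left: {4,6,7,8,9,10}→2  {5,6,7,8,9,10}→1
  7 left: {4,5,6,7,8,9,10}→3
  8 left: {3,4,5,6,7,8,9,10}→3
  9 left: {2,3,4,5,6,7,8,9,10}→3
  placing 0:p first → 3 extensions

3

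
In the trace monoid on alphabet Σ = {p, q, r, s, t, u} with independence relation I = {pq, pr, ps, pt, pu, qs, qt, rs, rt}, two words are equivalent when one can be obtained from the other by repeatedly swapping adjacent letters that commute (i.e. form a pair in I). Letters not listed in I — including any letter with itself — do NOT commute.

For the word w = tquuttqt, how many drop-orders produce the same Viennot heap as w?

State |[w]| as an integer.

0(t) covers ∅
1(q) covers ∅
2(u) covers 0:t, 1:q
3(u) covers 2:u
4(t) covers 3:u
5(t) covers 4:t
6(q) covers 3:u
7(t) covers 5:t
floor of heap: 0:t, 1:q
completions by unplaced set U, small U first (add the entries for U minus each lowest piece of U):
  |U|=1: {6}:1  {7}:1
  |U|=2: {5,7}:1  {6,7}:2
  |U|=3: {4,5,7}:1  {5,6,7}:3
  |U|=4: {4,5,6,7}:4
  |U|=5: {3,4,5,6,7}:4
  |U|=6: {2,3,4,5,6,7}:4
  start at 0(t): 4
  start at 1(q): 4
sum over floor = 8

8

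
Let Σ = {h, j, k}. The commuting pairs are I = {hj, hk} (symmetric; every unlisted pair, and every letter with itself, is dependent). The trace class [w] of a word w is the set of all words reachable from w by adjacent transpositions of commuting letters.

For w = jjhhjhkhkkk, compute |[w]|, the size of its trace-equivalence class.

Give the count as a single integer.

330

piece 0:j — minimal
piece 1:j rests on {0:j}
piece 2:h — minimal
piece 3:h rests on {2:h}
piece 4:j rests on {1:j}
piece 5:h rests on {3:h}
piece 6:k rests on {4:j}
piece 7:h rests on {5:h}
piece 8:k rests on {6:k}
piece 9:k rests on {8:k}
piece 10:k rests on {9:k}
minimal pieces: {0:j, 2:h}
ways to finish when only these pieces remain (= sum over removing one remaining piece with nothing left below it):
  1 left: {7}→1  {10}→1
  2 left: {5,7}→1  {7,10}→2  {9,10}→1
  3 left: {3,5,7}→1  {5,7,10}→3  {7,9,10}→3  {8,9,10}→1
  4 left: {2,3,5,7}→1  {3,5,7,10}→4  {5,7,9,10}→6  {6,8,9,10}→1  {7,8,9,10}→4
  5 left: {2,3,5,7,10}→5  {3,5,7,9,10}→10  {4,6,8,9,10}→1  {5,7,8,9,10}→10  {6,7,8,9,10}→5
  6 left: {1,4,6,8,9,10}→1  {2,3,5,7,9,10}→15  {3,5,7,8,9,10}→20  {4,6,7,8,9,10}→6  {5,6,7,8,9,10}→15
  7 left: {0,1,4,6,8,9,10}→1  {1,4,6,7,8,9,10}→7  {2,3,5,7,8,9,10}→35  {3,5,6,7,8,9,10}→35  {4,5,6,7,8,9,10}→21
  8 left: {0,1,4,6,7,8,9,10}→8  {1,4,5,6,7,8,9,10}→28  {2,3,5,6,7,8,9,10}→70  {3,4,5,6,7,8,9,10}→56
  9 left: {0,1,4,5,6,7,8,9,10}→36  {1,3,4,5,6,7,8,9,10}→84  {2,3,4,5,6,7,8,9,10}→126
  placing 0:j first → 210 extensions
  placing 2:h first → 120 extensions
total linear extensions = 330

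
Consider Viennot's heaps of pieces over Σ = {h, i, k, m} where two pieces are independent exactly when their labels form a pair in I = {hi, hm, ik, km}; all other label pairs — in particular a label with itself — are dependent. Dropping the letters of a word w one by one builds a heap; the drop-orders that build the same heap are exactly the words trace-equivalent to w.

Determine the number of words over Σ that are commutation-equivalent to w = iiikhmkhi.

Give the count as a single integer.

0(i) covers ∅
1(i) covers 0:i
2(i) covers 1:i
3(k) covers ∅
4(h) covers 3:k
5(m) covers 2:i
6(k) covers 4:h
7(h) covers 6:k
8(i) covers 5:m
floor of heap: 0:i, 3:k
completions by unplaced set U, small U first (add the entries for U minus each lowest piece of U):
  |U|=1: {7}:1  {8}:1
  |U|=2: {5,8}:1  {6,7}:1  {7,8}:2
  |U|=3: {2,5,8}:1  {4,6,7}:1  {5,7,8}:3  {6,7,8}:3
  |U|=4: {1,2,5,8}:1  {2,5,7,8}:4  {3,4,6,7}:1  {4,6,7,8}:4  {5,6,7,8}:6
  |U|=5: {0,1,2,5,8}:1  {1,2,5,7,8}:5  {2,5,6,7,8}:10  {3,4,6,7,8}:5  {4,5,6,7,8}:10
  |U|=6: {0,1,2,5,7,8}:6  {1,2,5,6,7,8}:15  {2,4,5,6,7,8}:20  {3,4,5,6,7,8}:15
  |U|=7: {0,1,2,5,6,7,8}:21  {1,2,4,5,6,7,8}:35  {2,3,4,5,6,7,8}:35
  start at 0(i): 70
  start at 3(k): 56
sum over floor = 126

126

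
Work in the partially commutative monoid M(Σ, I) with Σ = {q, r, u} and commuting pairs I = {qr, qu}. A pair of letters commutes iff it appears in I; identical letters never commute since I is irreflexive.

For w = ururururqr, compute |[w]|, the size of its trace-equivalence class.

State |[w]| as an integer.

#0=u has no predecessor
#1=r depends on [0:u]
#2=u depends on [1:r]
#3=r depends on [2:u]
#4=u depends on [3:r]
#5=r depends on [4:u]
#6=u depends on [5:r]
#7=r depends on [6:u]
#8=q has no predecessor
#9=r depends on [7:r]
sources: [0:u, 8:q]
N(rest) = Σ N(rest − s) over sources s of rest; N(one piece) = 1:
  size 1 → [8]=1  [9]=1
  size 2 → [7,9]=1  [8,9]=2
  size 3 → [6,7,9]=1  [7,8,9]=3
  size 4 → [5,6,7,9]=1  [6,7,8,9]=4
  size 5 → [4,5,6,7,9]=1  [5,6,7,8,9]=5
  size 6 → [3,4,5,6,7,9]=1  [4,5,6,7,8,9]=6
  size 7 → [2,3,4,5,6,7,9]=1  [3,4,5,6,7,8,9]=7
  size 8 → [1,2,3,4,5,6,7,9]=1  [2,3,4,5,6,7,8,9]=8
  first=0(u) contributes 9
  first=8(q) contributes 1
|[w]| = 10

10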